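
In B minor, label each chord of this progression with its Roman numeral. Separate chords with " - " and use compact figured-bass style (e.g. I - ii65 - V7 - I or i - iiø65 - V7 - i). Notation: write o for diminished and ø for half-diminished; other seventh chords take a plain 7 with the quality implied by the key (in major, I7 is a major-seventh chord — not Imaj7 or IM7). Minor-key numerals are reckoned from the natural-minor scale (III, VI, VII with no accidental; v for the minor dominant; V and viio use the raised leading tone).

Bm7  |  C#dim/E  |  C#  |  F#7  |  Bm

Bm7: root B is the tonic; minor seventh chord there is i7.
C#dim/E: root C# is the supertonic; diminished triad there is iio6.
C#: chromatic; C# is V of V, so V/V.
F#7 has root F#, degree 5 in B minor, so V7.
Bm: root B is the tonic; minor triad there is i.

i7 - iio6 - V/V - V7 - i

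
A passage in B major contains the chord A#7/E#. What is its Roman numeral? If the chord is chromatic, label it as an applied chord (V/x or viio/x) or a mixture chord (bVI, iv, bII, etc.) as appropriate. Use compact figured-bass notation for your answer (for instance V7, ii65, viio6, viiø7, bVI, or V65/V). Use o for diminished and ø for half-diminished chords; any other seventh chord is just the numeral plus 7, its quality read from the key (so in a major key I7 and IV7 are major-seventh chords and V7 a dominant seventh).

Stacked in thirds the chord is A#-C##-E#-G#: a dominant seventh chord on A#.
A# is not a diatonic chord root with this quality in B major, but it lies a perfect fifth above D# (iii), so the chord functions as an applied dominant of iii.
With E# in the bass the chord is in second inversion, so the figured bass is 43.

V43/iii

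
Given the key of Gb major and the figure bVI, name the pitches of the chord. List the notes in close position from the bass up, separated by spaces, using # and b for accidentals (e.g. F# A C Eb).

bVI is a major triad on the lowered sixth degree, borrowed from the parallel minor. In Gb major that root is Ebb.
So the chord is Ebb-Gb-Bbb, a major triad.

Ebb Gb Bbb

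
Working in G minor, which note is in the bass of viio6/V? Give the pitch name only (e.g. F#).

The applied chord viio6/V is rooted on C#: C#-E-G.
The figure 6 means first inversion — the third is in the bass.

E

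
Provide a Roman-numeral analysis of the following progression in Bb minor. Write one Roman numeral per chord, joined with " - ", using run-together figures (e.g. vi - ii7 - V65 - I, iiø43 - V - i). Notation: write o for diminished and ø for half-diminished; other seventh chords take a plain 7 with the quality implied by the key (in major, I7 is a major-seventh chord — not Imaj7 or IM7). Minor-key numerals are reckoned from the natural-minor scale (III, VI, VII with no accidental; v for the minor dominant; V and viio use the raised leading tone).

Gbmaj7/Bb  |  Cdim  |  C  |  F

VI65 - iio - V/V - V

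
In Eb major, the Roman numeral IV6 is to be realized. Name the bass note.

C

IV in Eb major has root Ab; the chord is Ab-C-Eb.
The figure 6 means first inversion — the third is in the bass.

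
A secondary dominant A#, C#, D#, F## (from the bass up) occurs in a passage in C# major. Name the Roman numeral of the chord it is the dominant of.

V

The chord is a dominant seventh chord on D#.
A dominant resolves down a perfect fifth: D# → G#. In C# major, G# is scale degree 5, i.e. V.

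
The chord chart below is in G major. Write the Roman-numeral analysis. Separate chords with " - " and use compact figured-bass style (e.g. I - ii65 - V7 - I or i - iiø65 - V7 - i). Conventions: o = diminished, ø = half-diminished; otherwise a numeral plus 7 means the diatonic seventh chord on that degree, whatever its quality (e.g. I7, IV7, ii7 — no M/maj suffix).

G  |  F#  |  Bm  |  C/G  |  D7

I - V/iii - iii - IV64 - V7

G has root G, degree 1 in G major, so I.
F#: a major triad on F#, the applied dominant of iii → V/iii.
Bm has root B, degree 3 in G major, so iii.
C/G: root C is the subdominant; major triad there is IV64.
D7 has root D, degree 5 in G major, so V7.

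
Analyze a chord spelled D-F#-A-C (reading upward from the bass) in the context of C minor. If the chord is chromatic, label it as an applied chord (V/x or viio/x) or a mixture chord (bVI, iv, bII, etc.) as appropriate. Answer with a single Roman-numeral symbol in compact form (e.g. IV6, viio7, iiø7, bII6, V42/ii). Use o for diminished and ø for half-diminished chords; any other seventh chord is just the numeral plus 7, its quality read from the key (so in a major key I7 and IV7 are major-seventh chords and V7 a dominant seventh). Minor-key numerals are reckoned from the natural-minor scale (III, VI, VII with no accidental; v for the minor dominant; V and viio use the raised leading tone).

V7/V

The pitches D-F#-A-C form a dominant seventh chord rooted on D.
D is not a diatonic chord root with this quality in C minor, but it lies a perfect fifth above G (V), so the chord functions as an applied dominant of V.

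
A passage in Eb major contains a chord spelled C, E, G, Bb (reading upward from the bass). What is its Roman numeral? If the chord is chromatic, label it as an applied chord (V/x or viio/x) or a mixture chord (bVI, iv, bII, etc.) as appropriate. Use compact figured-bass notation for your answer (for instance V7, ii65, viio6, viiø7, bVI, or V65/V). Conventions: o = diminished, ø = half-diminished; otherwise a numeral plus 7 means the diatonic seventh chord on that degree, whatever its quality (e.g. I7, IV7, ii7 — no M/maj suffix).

Stacked in thirds the chord is C-E-G-Bb: a dominant seventh chord on C.
C is not a diatonic chord root with this quality in Eb major, but it lies a perfect fifth above F (ii), so the chord functions as an applied dominant of ii.

V7/ii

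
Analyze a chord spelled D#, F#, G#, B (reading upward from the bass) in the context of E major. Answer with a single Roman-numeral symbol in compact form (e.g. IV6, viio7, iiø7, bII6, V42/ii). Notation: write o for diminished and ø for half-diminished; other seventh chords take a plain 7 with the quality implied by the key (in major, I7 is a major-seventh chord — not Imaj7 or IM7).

iii43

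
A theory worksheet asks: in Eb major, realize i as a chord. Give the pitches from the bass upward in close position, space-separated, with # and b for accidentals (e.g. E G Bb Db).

Eb Gb Bb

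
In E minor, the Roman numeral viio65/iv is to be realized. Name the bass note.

B

The applied chord viio65/iv is rooted on G#: G#-B-D-F.
The figure 65 means first inversion — the third is in the bass.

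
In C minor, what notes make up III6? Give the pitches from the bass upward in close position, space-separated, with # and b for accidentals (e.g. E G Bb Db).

In C minor, scale degree 3 is Eb, and the diatonic chord built there is a major triad.
That chord is spelled Eb-G-Bb.
With the 6 figure the chord is in first inversion; from the bass G upward in close position it reads G-Bb-Eb.

G Bb Eb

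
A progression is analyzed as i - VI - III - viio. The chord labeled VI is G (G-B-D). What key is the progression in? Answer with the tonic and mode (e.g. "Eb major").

VI is given as G-B-D — a major triad with root G.
VI on G implies G is the submediant; that puts the tonic at B, and the uppercase numeral fits minor mode.

B minor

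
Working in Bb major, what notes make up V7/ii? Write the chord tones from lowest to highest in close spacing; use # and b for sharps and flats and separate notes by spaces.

G B D F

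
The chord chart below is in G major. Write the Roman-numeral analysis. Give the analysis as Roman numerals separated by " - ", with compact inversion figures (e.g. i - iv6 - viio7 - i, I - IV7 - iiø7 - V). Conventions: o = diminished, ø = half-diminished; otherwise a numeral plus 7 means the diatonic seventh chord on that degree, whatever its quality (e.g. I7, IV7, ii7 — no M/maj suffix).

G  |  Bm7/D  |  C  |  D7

I - iii65 - IV - V7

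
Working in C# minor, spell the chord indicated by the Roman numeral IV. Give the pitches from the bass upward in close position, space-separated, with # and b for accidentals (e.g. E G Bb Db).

Scale degree 4 in C# minor is F#; here the chord built on it is altered to a major triad. IV is the major subdominant, borrowed from the parallel major.
So the chord is F#-A#-C#.

F# A# C#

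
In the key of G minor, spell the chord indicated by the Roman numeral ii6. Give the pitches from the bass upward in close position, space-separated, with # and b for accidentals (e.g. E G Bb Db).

C E A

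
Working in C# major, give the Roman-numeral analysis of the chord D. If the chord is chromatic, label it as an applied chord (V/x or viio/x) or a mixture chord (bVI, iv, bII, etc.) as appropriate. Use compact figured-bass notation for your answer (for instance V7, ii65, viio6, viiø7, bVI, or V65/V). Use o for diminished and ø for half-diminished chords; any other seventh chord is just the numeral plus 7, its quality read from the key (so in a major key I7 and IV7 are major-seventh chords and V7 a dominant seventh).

Stacked in thirds the chord is D-F#-A: a major triad on D.
D is the lowered second degree of C# major (diatonic 2 would be D#). This is the Neapolitan chord — a major triad on the lowered second degree.

bII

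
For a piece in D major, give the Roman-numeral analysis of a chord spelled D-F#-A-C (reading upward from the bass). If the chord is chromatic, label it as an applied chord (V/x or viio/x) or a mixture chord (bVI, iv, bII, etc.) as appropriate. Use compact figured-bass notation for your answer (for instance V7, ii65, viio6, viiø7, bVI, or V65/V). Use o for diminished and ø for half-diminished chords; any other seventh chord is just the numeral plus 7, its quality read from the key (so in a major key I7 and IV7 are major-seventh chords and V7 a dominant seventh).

Stacked in thirds the chord is D-F#-A-C: a dominant seventh chord on D.
D is not a diatonic chord root with this quality in D major, but it lies a perfect fifth above G (IV), so the chord functions as an applied dominant of IV.

V7/IV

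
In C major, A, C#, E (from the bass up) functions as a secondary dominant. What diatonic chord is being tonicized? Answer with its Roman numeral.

ii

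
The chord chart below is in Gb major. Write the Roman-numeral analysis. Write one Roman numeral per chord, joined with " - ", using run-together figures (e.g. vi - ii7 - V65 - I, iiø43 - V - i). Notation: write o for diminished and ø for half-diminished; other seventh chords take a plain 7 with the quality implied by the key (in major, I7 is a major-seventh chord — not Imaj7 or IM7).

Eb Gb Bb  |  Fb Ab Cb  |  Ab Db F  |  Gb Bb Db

vi - bVII - V64 - I

Eb-Gb-Bb: root Eb is the submediant; minor triad there is vi.
Fb-Ab-Cb: major triad on Fb — chromatic; bVII (borrowed from the parallel minor).
Ab-Db-F has root Db, degree 5 in Gb major, so V64.
Gb-Bb-Db has root Gb, degree 1 in Gb major, so I.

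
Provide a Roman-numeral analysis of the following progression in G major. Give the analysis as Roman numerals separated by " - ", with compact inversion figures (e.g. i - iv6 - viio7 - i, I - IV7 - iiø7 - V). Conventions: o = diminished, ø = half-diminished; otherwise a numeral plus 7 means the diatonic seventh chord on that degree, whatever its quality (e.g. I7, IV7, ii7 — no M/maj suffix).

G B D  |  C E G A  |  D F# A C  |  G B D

I - ii65 - V7 - I

G-B-D: root G is the tonic; major triad there is I.
C-E-G-A: minor seventh chord on A = scale degree 2 → ii65.
D-F#-A-C: dominant seventh chord on D = scale degree 5 → V7.
G-B-D: major triad on G = scale degree 1 → I.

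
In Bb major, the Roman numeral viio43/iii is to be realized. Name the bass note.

The applied chord viio43/iii is rooted on C#: C#-E-G-Bb.
The figure 43 means second inversion — the fifth is in the bass.

G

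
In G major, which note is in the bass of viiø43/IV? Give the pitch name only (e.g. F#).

F

The applied chord viiø43/IV is rooted on B: B-D-F-A.
The figure 43 means second inversion — the fifth is in the bass.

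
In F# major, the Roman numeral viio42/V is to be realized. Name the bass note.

The applied chord viio42/V is rooted on B#: B#-D#-F#-A.
The figure 42 means third inversion — the seventh is in the bass.

A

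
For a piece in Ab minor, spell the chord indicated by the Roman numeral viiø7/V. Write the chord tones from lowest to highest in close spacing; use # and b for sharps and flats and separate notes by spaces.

D F Ab C

viiø7/V is a secondary leading-tone chord. The target V is Eb in Ab minor; the applied chord is rooted a semitone below, on D.
Building a half-diminished seventh chord on D gives D-F-Ab-C.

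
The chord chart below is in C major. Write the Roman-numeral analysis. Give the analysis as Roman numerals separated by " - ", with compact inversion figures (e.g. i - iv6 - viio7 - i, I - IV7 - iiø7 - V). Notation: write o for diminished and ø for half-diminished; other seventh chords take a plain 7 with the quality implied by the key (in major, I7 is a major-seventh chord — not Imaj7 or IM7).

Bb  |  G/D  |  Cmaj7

Bb is non-diatonic — bVII, a mixture chord from C minor.
G/D: root G is the dominant; major triad there is V64.
Cmaj7: major seventh chord on C = scale degree 1 → I7.

bVII - V64 - I7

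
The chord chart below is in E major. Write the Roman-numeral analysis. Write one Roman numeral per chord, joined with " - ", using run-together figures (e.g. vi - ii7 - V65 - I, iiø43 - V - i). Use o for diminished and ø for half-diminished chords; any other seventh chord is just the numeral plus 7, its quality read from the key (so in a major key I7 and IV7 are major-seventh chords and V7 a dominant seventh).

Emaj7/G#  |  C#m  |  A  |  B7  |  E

I65 - vi - IV - V7 - I

Emaj7/G#: major seventh chord on E = scale degree 1 → I65.
C#m has root C#, degree 6 in E major, so vi.
A: major triad on A = scale degree 4 → IV.
B7: root B is the dominant; dominant seventh chord there is V7.
E has root E, degree 1 in E major, so I.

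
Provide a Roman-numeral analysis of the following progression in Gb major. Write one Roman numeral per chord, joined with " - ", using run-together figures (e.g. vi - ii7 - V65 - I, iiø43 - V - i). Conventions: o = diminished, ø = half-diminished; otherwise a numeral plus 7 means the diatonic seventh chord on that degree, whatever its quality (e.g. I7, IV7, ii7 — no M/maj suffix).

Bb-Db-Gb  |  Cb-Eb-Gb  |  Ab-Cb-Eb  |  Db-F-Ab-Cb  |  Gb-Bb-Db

Bb-Db-Gb has root Gb, degree 1 in Gb major, so I6.
Cb-Eb-Gb: major triad on Cb = scale degree 4 → IV.
Ab-Cb-Eb: minor triad on Ab = scale degree 2 → ii.
Db-F-Ab-Cb: root Db is the dominant; dominant seventh chord there is V7.
Gb-Bb-Db: root Gb is the tonic; major triad there is I.

I6 - IV - ii - V7 - I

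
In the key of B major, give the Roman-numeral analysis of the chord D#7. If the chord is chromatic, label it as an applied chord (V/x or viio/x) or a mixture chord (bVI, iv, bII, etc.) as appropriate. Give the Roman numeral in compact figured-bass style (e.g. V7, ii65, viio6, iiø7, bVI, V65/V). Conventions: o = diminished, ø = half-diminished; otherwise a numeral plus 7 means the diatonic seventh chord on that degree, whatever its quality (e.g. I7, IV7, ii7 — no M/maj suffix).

V7/vi

Stacked in thirds the chord is D#-F##-A#-C#: a dominant seventh chord on D#.
D# is not a diatonic chord root with this quality in B major, but it lies a perfect fifth above G# (vi), so the chord functions as an applied dominant of vi.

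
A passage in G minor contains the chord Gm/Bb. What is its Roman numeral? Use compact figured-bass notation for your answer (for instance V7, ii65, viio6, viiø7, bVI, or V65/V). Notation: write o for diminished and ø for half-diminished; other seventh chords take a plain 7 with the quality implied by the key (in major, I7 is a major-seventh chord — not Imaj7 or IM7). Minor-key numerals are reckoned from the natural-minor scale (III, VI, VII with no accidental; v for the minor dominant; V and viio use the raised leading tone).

The pitches G-Bb-D form a minor triad rooted on G.
G is scale degree 1 in G minor, and a minor triad on that degree is written i.
With Bb in the bass the chord is in first inversion, so the figured bass is 6.

i6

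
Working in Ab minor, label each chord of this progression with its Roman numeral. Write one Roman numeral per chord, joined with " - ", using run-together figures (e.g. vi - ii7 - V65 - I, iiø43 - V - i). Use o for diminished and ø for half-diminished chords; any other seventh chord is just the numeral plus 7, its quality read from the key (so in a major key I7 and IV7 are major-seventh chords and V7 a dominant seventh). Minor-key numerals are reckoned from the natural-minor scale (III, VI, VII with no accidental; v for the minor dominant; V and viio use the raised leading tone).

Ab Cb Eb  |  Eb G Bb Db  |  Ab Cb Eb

Ab-Cb-Eb: minor triad on Ab = scale degree 1 → i.
Eb-G-Bb-Db: root Eb is the dominant; dominant seventh chord there is V7.
Ab-Cb-Eb: minor triad on Ab = scale degree 1 → i.

i - V7 - i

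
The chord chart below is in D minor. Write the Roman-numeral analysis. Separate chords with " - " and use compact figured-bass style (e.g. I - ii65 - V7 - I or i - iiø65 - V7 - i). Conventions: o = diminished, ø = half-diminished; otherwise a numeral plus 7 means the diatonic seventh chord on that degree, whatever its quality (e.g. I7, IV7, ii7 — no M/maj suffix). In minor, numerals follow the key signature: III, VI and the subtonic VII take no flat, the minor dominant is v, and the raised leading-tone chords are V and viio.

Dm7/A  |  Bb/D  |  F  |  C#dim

Dm7/A: minor seventh chord on D = scale degree 1 → i43.
Bb/D: major triad on Bb = scale degree 6 → VI6.
F: major triad on F = scale degree 3 → III.
C#dim: diminished triad on C# = scale degree 7 → viio.

i43 - VI6 - III - viio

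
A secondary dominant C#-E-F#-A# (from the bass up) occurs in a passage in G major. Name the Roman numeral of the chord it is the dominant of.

iii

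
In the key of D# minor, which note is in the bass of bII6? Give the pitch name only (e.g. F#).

bII in D# minor has root E; the chord is E-G#-B.
The figure 6 means first inversion — the third is in the bass.

G#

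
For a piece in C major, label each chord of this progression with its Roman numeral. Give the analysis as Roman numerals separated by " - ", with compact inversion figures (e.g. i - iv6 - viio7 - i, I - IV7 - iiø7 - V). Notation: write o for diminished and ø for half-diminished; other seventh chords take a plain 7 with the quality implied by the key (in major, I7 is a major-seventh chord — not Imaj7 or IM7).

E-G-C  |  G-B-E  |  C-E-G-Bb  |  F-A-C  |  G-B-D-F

E-G-C has root C, degree 1 in C major, so I6.
G-B-E: minor triad on E = scale degree 3 → iii6.
C-E-G-Bb: chromatic; C is V of IV, so V7/IV.
F-A-C has root F, degree 4 in C major, so IV.
G-B-D-F: root G is the dominant; dominant seventh chord there is V7.

I6 - iii6 - V7/IV - IV - V7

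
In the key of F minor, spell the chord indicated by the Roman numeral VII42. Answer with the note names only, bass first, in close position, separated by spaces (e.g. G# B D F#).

Db Eb G Bb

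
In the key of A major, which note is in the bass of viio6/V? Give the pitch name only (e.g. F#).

The applied chord viio6/V is rooted on D#: D#-F#-A.
The figure 6 means first inversion — the third is in the bass.

F#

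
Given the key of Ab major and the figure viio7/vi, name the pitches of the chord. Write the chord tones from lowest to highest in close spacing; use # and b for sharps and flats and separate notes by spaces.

E G Bb Db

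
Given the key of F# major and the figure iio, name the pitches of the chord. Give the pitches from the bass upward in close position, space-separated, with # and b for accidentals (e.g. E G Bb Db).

G# B D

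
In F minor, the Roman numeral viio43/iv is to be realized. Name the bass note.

Eb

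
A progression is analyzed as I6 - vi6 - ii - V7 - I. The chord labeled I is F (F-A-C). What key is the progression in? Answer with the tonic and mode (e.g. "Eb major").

F major

I is given as F-A-C — a major triad with root F.
If F is scale degree 1 and the mode makes that degree carry a major triad, the tonic is F and the mode is major.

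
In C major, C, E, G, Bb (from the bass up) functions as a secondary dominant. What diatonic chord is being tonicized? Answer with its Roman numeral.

The chord is a dominant seventh chord on C.
A dominant resolves down a perfect fifth: C → F. In C major, F is scale degree 4, i.e. IV.

IV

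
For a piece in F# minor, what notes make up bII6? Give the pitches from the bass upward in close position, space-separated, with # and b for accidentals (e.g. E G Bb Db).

B D G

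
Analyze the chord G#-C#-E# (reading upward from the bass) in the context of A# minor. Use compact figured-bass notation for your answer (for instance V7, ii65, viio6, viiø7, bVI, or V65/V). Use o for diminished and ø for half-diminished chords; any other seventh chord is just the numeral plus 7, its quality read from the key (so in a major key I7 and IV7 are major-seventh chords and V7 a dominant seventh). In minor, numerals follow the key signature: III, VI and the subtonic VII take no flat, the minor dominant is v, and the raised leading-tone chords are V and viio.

III64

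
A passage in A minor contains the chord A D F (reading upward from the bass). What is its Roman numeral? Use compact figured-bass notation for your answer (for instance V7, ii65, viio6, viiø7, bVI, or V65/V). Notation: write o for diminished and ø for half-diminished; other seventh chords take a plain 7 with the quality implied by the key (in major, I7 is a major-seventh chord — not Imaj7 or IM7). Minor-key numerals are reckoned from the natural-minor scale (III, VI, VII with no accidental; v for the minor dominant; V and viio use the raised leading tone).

Stacked in thirds the chord is D-F-A: a minor triad on D.
D is scale degree 4 in A minor, and a minor triad on that degree is written iv.
With A in the bass the chord is in second inversion, so the figured bass is 64.

iv64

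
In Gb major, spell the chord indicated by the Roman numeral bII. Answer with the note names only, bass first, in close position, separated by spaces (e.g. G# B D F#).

Abb Cb Ebb

bII is the Neapolitan chord — a major triad on the lowered second degree. In Gb major that root is Abb.
So the chord is Abb-Cb-Ebb.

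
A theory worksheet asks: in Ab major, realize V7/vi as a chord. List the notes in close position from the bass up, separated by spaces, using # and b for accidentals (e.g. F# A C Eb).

The slash means an applied dominant: we want the dominant of vi. In Ab major, vi is F minor, and its dominant is built on C.
Building a dominant seventh chord on C gives C-E-G-Bb.

C E G Bb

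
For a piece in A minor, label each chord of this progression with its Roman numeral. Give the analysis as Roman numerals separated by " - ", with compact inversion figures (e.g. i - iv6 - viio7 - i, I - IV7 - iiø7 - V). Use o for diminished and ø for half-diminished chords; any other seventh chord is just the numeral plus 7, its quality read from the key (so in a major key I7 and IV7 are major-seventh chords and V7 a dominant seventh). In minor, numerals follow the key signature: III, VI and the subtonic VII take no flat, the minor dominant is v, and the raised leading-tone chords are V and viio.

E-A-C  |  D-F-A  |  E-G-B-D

i64 - iv - v7

E-A-C has root A, degree 1 in A minor, so i64.
D-F-A has root D, degree 4 in A minor, so iv.
E-G-B-D has root E, degree 5 in A minor, so v7.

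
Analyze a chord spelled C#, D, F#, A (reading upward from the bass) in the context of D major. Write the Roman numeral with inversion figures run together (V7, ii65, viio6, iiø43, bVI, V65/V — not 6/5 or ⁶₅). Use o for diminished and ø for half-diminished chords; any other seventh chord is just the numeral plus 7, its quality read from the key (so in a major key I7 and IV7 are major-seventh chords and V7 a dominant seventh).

I42

Stacked in thirds the chord is D-F#-A-C#: a major seventh chord on D.
In D major, D is the tonic; the diatonic major seventh chord there is I7.
With C# in the bass the chord is in third inversion, so the figured bass is 42.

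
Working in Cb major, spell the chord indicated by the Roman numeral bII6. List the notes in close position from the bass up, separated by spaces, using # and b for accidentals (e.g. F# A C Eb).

Fb Abb Dbb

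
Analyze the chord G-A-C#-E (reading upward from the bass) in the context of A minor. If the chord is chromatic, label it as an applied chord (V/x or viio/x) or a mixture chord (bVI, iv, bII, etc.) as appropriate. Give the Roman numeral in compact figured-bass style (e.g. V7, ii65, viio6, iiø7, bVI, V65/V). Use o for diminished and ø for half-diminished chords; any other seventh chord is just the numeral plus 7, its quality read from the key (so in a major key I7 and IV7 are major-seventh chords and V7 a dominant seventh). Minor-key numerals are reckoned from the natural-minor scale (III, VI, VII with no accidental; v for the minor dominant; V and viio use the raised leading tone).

V42/iv

The pitches A-C#-E-G form a dominant seventh chord rooted on A.
A is not a diatonic chord root with this quality in A minor, but it lies a perfect fifth above D (iv), so the chord functions as an applied dominant of iv.
With G in the bass the chord is in third inversion, so the figured bass is 42.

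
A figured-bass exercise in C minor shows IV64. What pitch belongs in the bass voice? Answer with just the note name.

C

IV in C minor has root F; the chord is F-A-C.
The figure 64 means second inversion — the fifth is in the bass.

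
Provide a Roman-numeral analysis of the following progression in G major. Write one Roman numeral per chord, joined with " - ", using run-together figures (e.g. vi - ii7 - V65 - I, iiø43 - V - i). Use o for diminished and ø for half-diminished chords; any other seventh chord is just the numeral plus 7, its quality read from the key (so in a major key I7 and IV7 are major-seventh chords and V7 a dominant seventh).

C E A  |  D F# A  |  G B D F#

ii6 - V - I7

C-E-A has root A, degree 2 in G major, so ii6.
D-F#-A: root D is the dominant; major triad there is V.
G-B-D-F#: root G is the tonic; major seventh chord there is I7.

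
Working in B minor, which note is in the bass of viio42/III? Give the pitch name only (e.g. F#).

The applied chord viio42/III is rooted on C#: C#-E-G-Bb.
The figure 42 means third inversion — the seventh is in the bass.

Bb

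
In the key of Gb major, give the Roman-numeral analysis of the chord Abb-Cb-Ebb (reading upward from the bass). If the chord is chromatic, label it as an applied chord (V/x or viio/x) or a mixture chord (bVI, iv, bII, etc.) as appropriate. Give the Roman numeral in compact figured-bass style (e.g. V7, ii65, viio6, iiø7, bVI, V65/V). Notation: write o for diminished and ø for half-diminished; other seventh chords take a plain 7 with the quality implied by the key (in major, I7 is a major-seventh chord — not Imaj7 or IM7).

The pitches Abb-Cb-Ebb form a major triad rooted on Abb.
Abb is the lowered second degree of Gb major (diatonic 2 would be Ab). This is the Neapolitan chord — a major triad on the lowered second degree.

bII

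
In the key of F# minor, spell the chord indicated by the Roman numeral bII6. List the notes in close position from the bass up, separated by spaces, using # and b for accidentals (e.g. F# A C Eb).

bII6 is the Neapolitan sixth — a major triad on the lowered second degree, here in its customary first inversion. In F# minor that root is G.
So the chord is G-B-D, a major triad.
With the 6 figure the chord is in first inversion; from the bass B upward in close position it reads B-D-G.

B D G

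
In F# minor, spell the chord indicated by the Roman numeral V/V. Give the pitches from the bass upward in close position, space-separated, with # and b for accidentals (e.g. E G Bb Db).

The slash means an applied dominant: we want the dominant of V. In F# minor, V is C# major, and its dominant is built on G#.
Building a major triad on G# gives G#-B#-D#.

G# B# D#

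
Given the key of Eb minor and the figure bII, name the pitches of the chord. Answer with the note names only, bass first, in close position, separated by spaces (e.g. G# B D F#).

bII is the Neapolitan chord — a major triad on the lowered second degree. In Eb minor that root is Fb.
So the chord is Fb-Ab-Cb, a major triad.

Fb Ab Cb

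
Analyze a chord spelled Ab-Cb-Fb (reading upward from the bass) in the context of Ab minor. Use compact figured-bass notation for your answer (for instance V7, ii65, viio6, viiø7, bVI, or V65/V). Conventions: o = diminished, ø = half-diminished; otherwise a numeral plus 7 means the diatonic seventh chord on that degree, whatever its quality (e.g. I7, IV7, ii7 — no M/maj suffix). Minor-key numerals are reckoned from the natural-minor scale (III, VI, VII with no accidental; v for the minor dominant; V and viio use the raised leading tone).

The pitches Fb-Ab-Cb form a major triad rooted on Fb.
In Ab minor, Fb is the submediant; the diatonic major triad there is VI.
With Ab in the bass the chord is in first inversion, so the figured bass is 6.

VI6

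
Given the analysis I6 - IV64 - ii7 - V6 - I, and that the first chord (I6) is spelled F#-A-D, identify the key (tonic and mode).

The anchor chord is a major triad on D, labeled I6.
If D is scale degree 1 and the mode makes that degree carry a major triad, the tonic is D and the mode is major.

D major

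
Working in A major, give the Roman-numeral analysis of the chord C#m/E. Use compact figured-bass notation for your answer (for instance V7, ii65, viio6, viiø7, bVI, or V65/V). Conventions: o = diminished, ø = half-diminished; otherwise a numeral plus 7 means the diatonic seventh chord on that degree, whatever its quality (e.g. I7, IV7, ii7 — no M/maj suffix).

The pitches C#-E-G# form a minor triad rooted on C#.
C# is scale degree 3 in A major, and a minor triad on that degree is written iii.
With E in the bass the chord is in first inversion, so the figured bass is 6.

iii6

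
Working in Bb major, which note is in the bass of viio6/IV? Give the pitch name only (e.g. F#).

F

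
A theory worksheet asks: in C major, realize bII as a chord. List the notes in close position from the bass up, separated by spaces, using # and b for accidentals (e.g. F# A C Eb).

Db F Ab

bII is the Neapolitan chord — a major triad on the lowered second degree. In C major that root is Db.
So the chord is Db-F-Ab.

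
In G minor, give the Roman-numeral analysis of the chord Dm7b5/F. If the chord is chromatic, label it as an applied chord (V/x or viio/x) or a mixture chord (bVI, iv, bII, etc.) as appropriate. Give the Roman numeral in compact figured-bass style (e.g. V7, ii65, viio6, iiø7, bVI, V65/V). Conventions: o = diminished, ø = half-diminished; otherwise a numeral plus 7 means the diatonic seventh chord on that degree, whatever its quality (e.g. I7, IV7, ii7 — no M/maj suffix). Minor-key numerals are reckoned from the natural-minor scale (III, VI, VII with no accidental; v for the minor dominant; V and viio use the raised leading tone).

Stacked in thirds the chord is D-F-Ab-C: a half-diminished seventh chord on D.
D sits a half step below Eb (VI in G minor); a diminished chord there is the applied leading-tone chord of VI.
With F in the bass the chord is in first inversion, so the figured bass is 65.

viiø65/VI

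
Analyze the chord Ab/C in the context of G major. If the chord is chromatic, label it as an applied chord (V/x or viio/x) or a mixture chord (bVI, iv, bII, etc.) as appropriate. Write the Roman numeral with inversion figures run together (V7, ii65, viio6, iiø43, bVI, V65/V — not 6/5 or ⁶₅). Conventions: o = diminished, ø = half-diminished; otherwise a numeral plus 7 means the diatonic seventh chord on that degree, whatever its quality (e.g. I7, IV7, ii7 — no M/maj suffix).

The pitches Ab-C-Eb form a major triad rooted on Ab.
Ab is the lowered second degree of G major (diatonic 2 would be A). This is the Neapolitan sixth — a major triad on the lowered second degree, here in its customary first inversion.
With C in the bass the chord is in first inversion, so the figured bass is 6.

bII6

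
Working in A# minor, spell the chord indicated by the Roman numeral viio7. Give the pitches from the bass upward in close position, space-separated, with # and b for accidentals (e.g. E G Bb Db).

In A# minor, the leading-tone chord is built on the raised seventh degree, G##.
Stacking thirds from G## gives G##-B#-D#-F#.

G## B# D# F#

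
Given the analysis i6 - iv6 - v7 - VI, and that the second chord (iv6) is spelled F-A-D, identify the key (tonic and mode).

A minor

The anchor chord is a minor triad on D, labeled iv6.
Counting down 3 scale steps from D places the tonic on A; a minor triad on degree 4 is diatonic only in minor.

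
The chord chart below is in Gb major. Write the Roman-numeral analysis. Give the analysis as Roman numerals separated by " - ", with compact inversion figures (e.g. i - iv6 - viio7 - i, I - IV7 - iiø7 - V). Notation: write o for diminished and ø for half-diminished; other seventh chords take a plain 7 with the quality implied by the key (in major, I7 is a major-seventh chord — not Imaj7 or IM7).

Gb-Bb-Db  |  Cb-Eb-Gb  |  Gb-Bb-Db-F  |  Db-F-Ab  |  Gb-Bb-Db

I - IV - I7 - V - I

Gb-Bb-Db has root Gb, degree 1 in Gb major, so I.
Cb-Eb-Gb has root Cb, degree 4 in Gb major, so IV.
Gb-Bb-Db-F: major seventh chord on Gb = scale degree 1 → I7.
Db-F-Ab: root Db is the dominant; major triad there is V.
Gb-Bb-Db: root Gb is the tonic; major triad there is I.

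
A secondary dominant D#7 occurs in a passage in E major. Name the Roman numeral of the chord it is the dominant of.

The chord is a dominant seventh chord on D#.
A dominant resolves down a perfect fifth: D# → G#. In E major, G# is scale degree 3, i.e. iii.

iii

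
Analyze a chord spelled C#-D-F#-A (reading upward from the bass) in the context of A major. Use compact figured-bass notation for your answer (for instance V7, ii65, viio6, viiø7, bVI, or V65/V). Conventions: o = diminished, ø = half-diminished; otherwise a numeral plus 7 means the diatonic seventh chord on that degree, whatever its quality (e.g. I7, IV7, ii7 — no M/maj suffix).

The pitches D-F#-A-C# form a major seventh chord rooted on D.
D is scale degree 4 in A major, and a major seventh chord on that degree is written IV7.
With C# in the bass the chord is in third inversion, so the figured bass is 42.

IV42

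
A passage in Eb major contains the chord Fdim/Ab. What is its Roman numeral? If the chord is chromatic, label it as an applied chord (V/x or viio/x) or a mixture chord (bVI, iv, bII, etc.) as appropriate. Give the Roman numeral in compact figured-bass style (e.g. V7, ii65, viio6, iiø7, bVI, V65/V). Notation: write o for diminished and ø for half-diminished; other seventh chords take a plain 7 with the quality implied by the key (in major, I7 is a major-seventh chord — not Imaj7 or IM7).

Stacked in thirds the chord is F-Ab-Cb: a diminished triad on F.
F is the second degree of Eb major. This is the diminished supertonic triad, borrowed from the parallel minor.
With Ab in the bass the chord is in first inversion, so the figured bass is 6.

iio6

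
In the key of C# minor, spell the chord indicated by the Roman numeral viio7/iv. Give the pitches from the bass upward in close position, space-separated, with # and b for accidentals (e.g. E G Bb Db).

E# G# B D

viio7/iv is a secondary leading-tone chord. The target iv is F# in C# minor; the applied chord is rooted a semitone below, on E#.
Building a fully diminished seventh chord on E# gives E#-G#-B-D.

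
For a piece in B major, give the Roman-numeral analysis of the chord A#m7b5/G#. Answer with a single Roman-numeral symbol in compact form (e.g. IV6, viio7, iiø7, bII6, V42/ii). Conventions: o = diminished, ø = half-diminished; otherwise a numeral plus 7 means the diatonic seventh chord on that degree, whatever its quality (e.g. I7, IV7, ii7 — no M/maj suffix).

viiø42

The pitches A#-C#-E-G# form a half-diminished seventh chord rooted on A#.
In B major, A# is the leading tone; the diatonic half-diminished seventh chord there is viiø7.
With G# in the bass the chord is in third inversion, so the figured bass is 42.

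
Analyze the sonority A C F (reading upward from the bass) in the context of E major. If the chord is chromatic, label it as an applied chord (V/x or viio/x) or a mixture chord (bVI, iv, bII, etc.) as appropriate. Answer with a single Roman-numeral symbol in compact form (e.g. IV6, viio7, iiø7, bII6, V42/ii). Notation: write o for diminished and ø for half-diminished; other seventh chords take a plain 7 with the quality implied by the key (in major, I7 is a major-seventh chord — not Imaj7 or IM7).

bII6

Stacked in thirds the chord is F-A-C: a major triad on F.
F is the lowered second degree of E major (diatonic 2 would be F#). This is the Neapolitan sixth — a major triad on the lowered second degree, here in its customary first inversion.
With A in the bass the chord is in first inversion, so the figured bass is 6.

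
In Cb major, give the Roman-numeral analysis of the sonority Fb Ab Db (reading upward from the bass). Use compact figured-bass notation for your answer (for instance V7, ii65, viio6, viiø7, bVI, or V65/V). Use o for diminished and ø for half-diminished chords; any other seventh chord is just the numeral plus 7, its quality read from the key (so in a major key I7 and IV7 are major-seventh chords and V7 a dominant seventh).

ii6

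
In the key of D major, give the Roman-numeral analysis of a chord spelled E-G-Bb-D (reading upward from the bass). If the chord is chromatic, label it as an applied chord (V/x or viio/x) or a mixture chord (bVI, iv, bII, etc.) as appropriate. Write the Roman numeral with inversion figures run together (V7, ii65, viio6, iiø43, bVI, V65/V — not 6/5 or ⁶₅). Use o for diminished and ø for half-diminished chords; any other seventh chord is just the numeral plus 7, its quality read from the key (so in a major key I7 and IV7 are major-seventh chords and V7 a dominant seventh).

iiø7

The pitches E-G-Bb-D form a half-diminished seventh chord rooted on E.
E is the second degree of D major. This is the half-diminished supertonic seventh, borrowed from the parallel minor.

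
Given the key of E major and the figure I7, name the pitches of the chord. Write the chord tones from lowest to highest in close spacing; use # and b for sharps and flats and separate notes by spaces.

The numeral's case and figure indicate a major seventh chord. In E major its root, the tonic, is E.
That chord is spelled E-G#-B-D#.

E G# B D#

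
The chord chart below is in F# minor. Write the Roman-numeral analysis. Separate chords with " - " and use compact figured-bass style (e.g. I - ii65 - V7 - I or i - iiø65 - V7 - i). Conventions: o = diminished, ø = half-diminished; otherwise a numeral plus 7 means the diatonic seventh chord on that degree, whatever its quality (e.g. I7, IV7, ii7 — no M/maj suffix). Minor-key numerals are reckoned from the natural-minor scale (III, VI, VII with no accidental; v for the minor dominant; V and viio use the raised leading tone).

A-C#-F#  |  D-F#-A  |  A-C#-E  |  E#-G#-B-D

i6 - VI - III - viio7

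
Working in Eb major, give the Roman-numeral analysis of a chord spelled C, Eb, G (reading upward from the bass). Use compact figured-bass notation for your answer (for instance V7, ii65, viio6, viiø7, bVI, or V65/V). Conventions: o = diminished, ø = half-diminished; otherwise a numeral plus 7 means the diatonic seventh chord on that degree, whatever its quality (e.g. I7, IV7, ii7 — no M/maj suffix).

The pitches C-Eb-G form a minor triad rooted on C.
In Eb major, C is the submediant; the diatonic minor triad there is vi.

vi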